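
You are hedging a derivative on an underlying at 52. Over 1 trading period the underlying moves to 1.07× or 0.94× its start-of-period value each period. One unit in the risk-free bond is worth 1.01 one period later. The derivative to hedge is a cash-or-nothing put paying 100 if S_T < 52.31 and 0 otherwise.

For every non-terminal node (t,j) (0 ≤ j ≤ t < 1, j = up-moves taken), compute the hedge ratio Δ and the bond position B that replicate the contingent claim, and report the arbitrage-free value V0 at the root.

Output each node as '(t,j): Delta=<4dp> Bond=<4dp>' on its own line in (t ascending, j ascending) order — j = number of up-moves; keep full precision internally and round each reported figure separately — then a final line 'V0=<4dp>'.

(0,0): Delta=-14.7929 Bond=814.9276
V0=45.6969

Since d<R<u, set p* = (R−d)/(u−d) = 0.5385; price each node as the discounted p*-expectation of its children.
Terminal payoffs: V(1,0)=100.0000, V(1,1)=0.0000
Node (0,0) S=52.0000: V=(p*·0.0000+(1−p*)·100.0000)/1.01=45.6969; Δ=(0.0000−100.0000)/(55.6400−48.8800)=-14.7929; B=V−Δ·S=814.9276
Check: Δ(0,0)·S0 + B(0,0) = 45.6969 = V0.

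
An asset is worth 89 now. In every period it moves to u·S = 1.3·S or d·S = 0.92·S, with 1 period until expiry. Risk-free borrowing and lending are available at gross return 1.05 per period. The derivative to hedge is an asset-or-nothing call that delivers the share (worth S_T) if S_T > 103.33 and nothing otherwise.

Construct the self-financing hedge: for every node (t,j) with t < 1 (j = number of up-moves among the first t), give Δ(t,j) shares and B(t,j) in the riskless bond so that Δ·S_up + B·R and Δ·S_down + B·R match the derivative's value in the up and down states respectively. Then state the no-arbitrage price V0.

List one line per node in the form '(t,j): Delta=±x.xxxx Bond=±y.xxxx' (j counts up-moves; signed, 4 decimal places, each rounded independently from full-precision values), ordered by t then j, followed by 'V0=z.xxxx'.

(0,0): Delta=3.4211 Bond=-266.7769
V0=37.6967

The replicating-portfolio and risk-neutral prices coincide; use p* = (1.05−0.92)/(1.3−0.92) = 0.3421 for the latter.
Payoff layer (t=1): V(1,0)=0.0000, V(1,1)=115.7000
Node (0,0) S=89.0000: V=(p*·115.7000+(1−p*)·0.0000)/1.05=37.6967; Δ=(115.7000−0.0000)/(115.7000−81.8800)=3.4211; B=V−Δ·S=-266.7769
Root portfolio cost Δ·89+B reproduces V0=37.6967.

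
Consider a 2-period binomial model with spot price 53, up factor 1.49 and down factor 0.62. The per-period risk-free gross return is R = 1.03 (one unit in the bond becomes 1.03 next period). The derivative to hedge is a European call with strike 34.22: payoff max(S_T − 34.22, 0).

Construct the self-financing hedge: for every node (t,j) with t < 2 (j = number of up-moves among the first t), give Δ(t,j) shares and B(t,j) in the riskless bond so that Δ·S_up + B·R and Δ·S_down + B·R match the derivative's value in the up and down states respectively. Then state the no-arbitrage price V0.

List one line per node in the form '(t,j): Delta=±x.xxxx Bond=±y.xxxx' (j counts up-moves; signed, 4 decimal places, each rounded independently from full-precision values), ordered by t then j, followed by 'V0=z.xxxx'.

The replicating-portfolio and risk-neutral prices coincide; use p* = (1.03−0.62)/(1.49−0.62) = 0.4713 for the latter.
Terminal values V(2,·): V(2,0)=0.0000, V(2,1)=14.7414, V(2,2)=83.4453
(1,0): S=32.8600. Δ = (V_up−V_dn)/(S_up−S_dn) = (14.7414−0.0000)/(48.9614−20.3732) = 0.5156. V = [p*·14.7414 + (1−p*)·0.0000]/1.03 = 6.7448. B = V − Δ·S = -10.1994.
(1,1): S=78.9700. Δ = (V_up−V_dn)/(S_up−S_dn) = (83.4453−14.7414)/(117.6653−48.9614) = 1.0000. V = [p*·83.4453 + (1−p*)·14.7414]/1.03 = 45.7467. B = V − Δ·S = -33.2233.
(0,0): S=53.0000. Δ = (V_up−V_dn)/(S_up−S_dn) = (45.7467−6.7448)/(78.9700−32.8600) = 0.8458. V = [p*·45.7467 + (1−p*)·6.7448]/1.03 = 24.3932. B = V − Δ·S = -20.4366.
The time-0 hedge costs 24.3932, which is the no-arbitrage price.

(0,0): Delta=0.8458 Bond=-20.4366
(1,0): Delta=0.5156 Bond=-10.1994
(1,1): Delta=1.0000 Bond=-33.2233
V0=24.3932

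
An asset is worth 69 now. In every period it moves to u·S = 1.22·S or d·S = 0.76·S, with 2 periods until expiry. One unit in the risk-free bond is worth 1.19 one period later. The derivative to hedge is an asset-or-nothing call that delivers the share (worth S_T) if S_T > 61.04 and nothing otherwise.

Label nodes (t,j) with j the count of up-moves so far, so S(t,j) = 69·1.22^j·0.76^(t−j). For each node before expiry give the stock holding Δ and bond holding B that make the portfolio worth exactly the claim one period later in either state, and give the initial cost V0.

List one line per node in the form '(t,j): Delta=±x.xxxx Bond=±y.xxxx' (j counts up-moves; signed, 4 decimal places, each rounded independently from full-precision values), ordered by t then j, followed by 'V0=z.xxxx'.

(0,0): Delta=1.0688 Bond=-4.8680
(1,0): Delta=2.6522 Bond=-88.8242
(1,1): Delta=1.0000 Bond=0.0000
V0=68.8803

No-arbitrage ⇒ martingale measure with p* = (R−d)/(u−d) = 0.9348.
Terminal payoffs: V(2,0)=0.0000, V(2,1)=63.9768, V(2,2)=102.6996
(1,0): S=52.4400. Δ = (V_up−V_dn)/(S_up−S_dn) = (63.9768−0.0000)/(63.9768−39.8544) = 2.6522. V = [p*·63.9768 + (1−p*)·0.0000]/1.19 = 50.2558. B = V − Δ·S = -88.8242.
(1,1): S=84.1800. Δ = (V_up−V_dn)/(S_up−S_dn) = (102.6996−63.9768)/(102.6996−63.9768) = 1.0000. V = [p*·102.6996 + (1−p*)·63.9768]/1.19 = 84.1800. B = V − Δ·S = 0.0000.
(0,0): S=69.0000. Δ = (V_up−V_dn)/(S_up−S_dn) = (84.1800−50.2558)/(84.1800−52.4400) = 1.0688. V = [p*·84.1800 + (1−p*)·50.2558]/1.19 = 68.8803. B = V − Δ·S = -4.8680.
Each (Δ,B) replicates both successor values, so the strategy is self-financing and V0 is arbitrage-free.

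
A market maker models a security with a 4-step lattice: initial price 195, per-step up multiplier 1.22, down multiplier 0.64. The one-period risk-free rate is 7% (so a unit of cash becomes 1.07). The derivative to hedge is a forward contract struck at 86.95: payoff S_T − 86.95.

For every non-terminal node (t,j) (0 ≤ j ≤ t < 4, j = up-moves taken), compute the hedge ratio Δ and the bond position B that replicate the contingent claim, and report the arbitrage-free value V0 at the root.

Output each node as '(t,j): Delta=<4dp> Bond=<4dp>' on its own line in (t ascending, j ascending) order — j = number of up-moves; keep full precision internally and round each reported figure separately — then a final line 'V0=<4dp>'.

The replicating-portfolio and risk-neutral prices coincide; use p* = (1.07−0.64)/(1.22−0.64) = 0.7414 for the latter.
At expiry t=4: V(4,0)=-54.2344, V(4,1)=-24.5859, V(4,2)=31.9315, V(4,3)=139.6678, V(4,4)=345.0402
  t=3,j=0: stock 51.1181 → up 62.3641 (V=-24.5859), down 32.7156 (V=-54.2344). Price -30.1436; hedge Δ=1.0000, bond B=-81.2617.
  t=3,j=1: stock 97.4438 → up 118.8815 (V=31.9315), down 62.3641 (V=-24.5859). Price 16.1822; hedge Δ=1.0000, bond B=-81.2617.
  t=3,j=2: stock 185.7523 → up 226.6178 (V=139.6678), down 118.8815 (V=31.9315). Price 104.4906; hedge Δ=1.0000, bond B=-81.2617.
  t=3,j=3: stock 354.0904 → up 431.9902 (V=345.0402), down 226.6178 (V=139.6678). Price 272.8287; hedge Δ=1.0000, bond B=-81.2617.
  t=2,j=0: stock 79.8720 → up 97.4438 (V=16.1822), down 51.1181 (V=-30.1436). Price 3.9265; hedge Δ=1.0000, bond B=-75.9455.
  t=2,j=1: stock 152.2560 → up 185.7523 (V=104.4906), down 97.4438 (V=16.1822). Price 76.3105; hedge Δ=1.0000, bond B=-75.9455.
  t=2,j=2: stock 290.2380 → up 354.0904 (V=272.8287), down 185.7523 (V=104.4906). Price 214.2925; hedge Δ=1.0000, bond B=-75.9455.
  t=1,j=0: stock 124.8000 → up 152.2560 (V=76.3105), down 79.8720 (V=3.9265). Price 53.8229; hedge Δ=1.0000, bond B=-70.9771.
  t=1,j=1: stock 237.9000 → up 290.2380 (V=214.2925), down 152.2560 (V=76.3105). Price 166.9229; hedge Δ=1.0000, bond B=-70.9771.
  t=0,j=0: stock 195.0000 → up 237.9000 (V=166.9229), down 124.8000 (V=53.8229). Price 128.6663; hedge Δ=1.0000, bond B=-66.3337.
Root portfolio cost Δ·195+B reproduces V0=128.6663.

(0,0): Delta=1.0000 Bond=-66.3337
(1,0): Delta=1.0000 Bond=-70.9771
(1,1): Delta=1.0000 Bond=-70.9771
(2,0): Delta=1.0000 Bond=-75.9455
(2,1): Delta=1.0000 Bond=-75.9455
(2,2): Delta=1.0000 Bond=-75.9455
(3,0): Delta=1.0000 Bond=-81.2617
(3,1): Delta=1.0000 Bond=-81.2617
(3,2): Delta=1.0000 Bond=-81.2617
(3,3): Delta=1.0000 Bond=-81.2617
V0=128.6663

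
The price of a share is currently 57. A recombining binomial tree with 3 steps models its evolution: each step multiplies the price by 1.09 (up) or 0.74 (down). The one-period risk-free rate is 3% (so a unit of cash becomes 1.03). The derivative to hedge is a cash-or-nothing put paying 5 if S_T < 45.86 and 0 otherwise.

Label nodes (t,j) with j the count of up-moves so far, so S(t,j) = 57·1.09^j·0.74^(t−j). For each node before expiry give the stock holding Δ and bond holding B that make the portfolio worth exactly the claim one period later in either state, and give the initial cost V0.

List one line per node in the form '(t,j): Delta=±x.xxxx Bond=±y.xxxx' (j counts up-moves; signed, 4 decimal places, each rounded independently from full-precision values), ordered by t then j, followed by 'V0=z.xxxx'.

(0,0): Delta=-0.0671 Bond=4.1827
(1,0): Delta=-0.2725 Bond=12.9694
(1,1): Delta=-0.0383 Bond=2.5162
(2,0): Delta=0.0000 Bond=4.8544
(2,1): Delta=-0.3107 Bond=15.1179
(2,2): Delta=0.0000 Bond=0.0000
V0=0.3573

No-arbitrage ⇒ martingale measure with p* = (R−d)/(u−d) = 0.8286.
At expiry t=3: V(3,0)=5.0000, V(3,1)=5.0000, V(3,2)=0.0000, V(3,3)=0.0000
  t=2,j=0: stock 31.2132 → up 34.0224 (V=5.0000), down 23.0978 (V=5.0000). Price 4.8544; hedge Δ=0.0000, bond B=4.8544.
  t=2,j=1: stock 45.9762 → up 50.1141 (V=0.0000), down 34.0224 (V=5.0000). Price 0.8322; hedge Δ=-0.3107, bond B=15.1179.
  t=2,j=2: stock 67.7217 → up 73.8167 (V=0.0000), down 50.1141 (V=0.0000). Price 0.0000; hedge Δ=0.0000, bond B=0.0000.
  t=1,j=0: stock 42.1800 → up 45.9762 (V=0.8322), down 31.2132 (V=4.8544). Price 1.4774; hedge Δ=-0.2725, bond B=12.9694.
  t=1,j=1: stock 62.1300 → up 67.7217 (V=0.0000), down 45.9762 (V=0.8322). Price 0.1385; hedge Δ=-0.0383, bond B=2.5162.
  t=0,j=0: stock 57.0000 → up 62.1300 (V=0.1385), down 42.1800 (V=1.4774). Price 0.3573; hedge Δ=-0.0671, bond B=4.1827.
Root portfolio cost Δ·57+B reproduces V0=0.3573.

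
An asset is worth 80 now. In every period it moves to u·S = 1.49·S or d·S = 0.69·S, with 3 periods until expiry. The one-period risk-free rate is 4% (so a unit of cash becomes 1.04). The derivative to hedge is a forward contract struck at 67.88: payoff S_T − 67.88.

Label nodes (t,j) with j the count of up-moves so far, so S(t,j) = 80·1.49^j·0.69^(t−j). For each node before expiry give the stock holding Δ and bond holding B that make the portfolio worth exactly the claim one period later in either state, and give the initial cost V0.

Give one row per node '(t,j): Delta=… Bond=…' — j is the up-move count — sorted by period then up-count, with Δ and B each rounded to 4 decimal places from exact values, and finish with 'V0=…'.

Under the risk-neutral measure, an up-move has probability p* = (R−d)/(u−d) = 0.4375 and values discount at R = 1.04.
Payoff layer (t=3): V(3,0)=-41.5993, V(3,1)=-11.1289, V(3,2)=54.6695, V(3,3)=196.7559
  t=2,j=0: stock 38.0880 → up 56.7511 (V=-11.1289), down 26.2807 (V=-41.5993). Price -27.1812; hedge Δ=1.0000, bond B=-65.2692.
  t=2,j=1: stock 82.2480 → up 122.5495 (V=54.6695), down 56.7511 (V=-11.1289). Price 16.9788; hedge Δ=1.0000, bond B=-65.2692.
  t=2,j=2: stock 177.6080 → up 264.6359 (V=196.7559), down 122.5495 (V=54.6695). Price 112.3388; hedge Δ=1.0000, bond B=-65.2692.
  t=1,j=0: stock 55.2000 → up 82.2480 (V=16.9788), down 38.0880 (V=-27.1812). Price -7.5589; hedge Δ=1.0000, bond B=-62.7589.
  t=1,j=1: stock 119.2000 → up 177.6080 (V=112.3388), down 82.2480 (V=16.9788). Price 56.4411; hedge Δ=1.0000, bond B=-62.7589.
  t=0,j=0: stock 80.0000 → up 119.2000 (V=56.4411), down 55.2000 (V=-7.5589). Price 19.6549; hedge Δ=1.0000, bond B=-60.3451.
Check: Δ(0,0)·S0 + B(0,0) = 19.6549 = V0.

(0,0): Delta=1.0000 Bond=-60.3451
(1,0): Delta=1.0000 Bond=-62.7589
(1,1): Delta=1.0000 Bond=-62.7589
(2,0): Delta=1.0000 Bond=-65.2692
(2,1): Delta=1.0000 Bond=-65.2692
(2,2): Delta=1.0000 Bond=-65.2692
V0=19.6549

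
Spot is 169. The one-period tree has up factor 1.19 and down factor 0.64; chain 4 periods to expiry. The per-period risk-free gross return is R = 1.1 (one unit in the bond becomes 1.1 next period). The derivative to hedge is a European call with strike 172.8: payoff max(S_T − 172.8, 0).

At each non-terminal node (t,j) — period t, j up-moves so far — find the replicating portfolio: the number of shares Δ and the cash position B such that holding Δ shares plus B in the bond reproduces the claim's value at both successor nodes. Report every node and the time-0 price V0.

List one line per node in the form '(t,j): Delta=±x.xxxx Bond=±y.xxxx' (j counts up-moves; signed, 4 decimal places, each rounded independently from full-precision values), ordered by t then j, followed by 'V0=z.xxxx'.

(0,0): Delta=0.7670 Bond=-71.6329
(1,0): Delta=0.0920 Bond=-5.7894
(1,1): Delta=0.8380 Bond=-93.0801
(2,0): Delta=0.0000 Bond=0.0000
(2,1): Delta=0.1017 Bond=-7.6143
(2,2): Delta=0.9155 Bond=-120.9308
(3,0): Delta=0.0000 Bond=0.0000
(3,1): Delta=0.0000 Bond=0.0000
(3,2): Delta=0.1124 Bond=-10.0145
(3,3): Delta=1.0000 Bond=-157.0909
V0=57.9879

The replicating-portfolio and risk-neutral prices coincide; use p* = (1.1−0.64)/(1.19−0.64) = 0.8364 for the latter.
Terminal payoffs: V(4,0)=0.0000, V(4,1)=0.0000, V(4,2)=0.0000, V(4,3)=9.4668, V(4,4)=166.1023
  t=3,j=0: stock 44.3023 → up 52.7198 (V=0.0000), down 28.3535 (V=0.0000). Price 0.0000; hedge Δ=0.0000, bond B=0.0000.
  t=3,j=1: stock 82.3747 → up 98.0258 (V=0.0000), down 52.7198 (V=0.0000). Price 0.0000; hedge Δ=0.0000, bond B=0.0000.
  t=3,j=2: stock 153.1654 → up 182.2668 (V=9.4668), down 98.0258 (V=0.0000). Price 7.1979; hedge Δ=0.1124, bond B=-10.0145.
  t=3,j=3: stock 284.7919 → up 338.9023 (V=166.1023), down 182.2668 (V=9.4668). Price 127.7010; hedge Δ=1.0000, bond B=-157.0909.
  t=2,j=0: stock 69.2224 → up 82.3747 (V=0.0000), down 44.3023 (V=0.0000). Price 0.0000; hedge Δ=0.0000, bond B=0.0000.
  t=2,j=1: stock 128.7104 → up 153.1654 (V=7.1979), down 82.3747 (V=0.0000). Price 5.4728; hedge Δ=0.1017, bond B=-7.6143.
  t=2,j=2: stock 239.3209 → up 284.7919 (V=127.7010), down 153.1654 (V=7.1979). Price 98.1657; hedge Δ=0.9155, bond B=-120.9308.
  t=1,j=0: stock 108.1600 → up 128.7104 (V=5.4728), down 69.2224 (V=0.0000). Price 4.1611; hedge Δ=0.0920, bond B=-5.7894.
  t=1,j=1: stock 201.1100 → up 239.3209 (V=98.1657), down 128.7104 (V=5.4728). Price 75.4525; hedge Δ=0.8380, bond B=-93.0801.
  t=0,j=0: stock 169.0000 → up 201.1100 (V=75.4525), down 108.1600 (V=4.1611). Price 57.9879; hedge Δ=0.7670, bond B=-71.6329.
Self-financing check: at every node Δ·S+B equals the discounted successor values.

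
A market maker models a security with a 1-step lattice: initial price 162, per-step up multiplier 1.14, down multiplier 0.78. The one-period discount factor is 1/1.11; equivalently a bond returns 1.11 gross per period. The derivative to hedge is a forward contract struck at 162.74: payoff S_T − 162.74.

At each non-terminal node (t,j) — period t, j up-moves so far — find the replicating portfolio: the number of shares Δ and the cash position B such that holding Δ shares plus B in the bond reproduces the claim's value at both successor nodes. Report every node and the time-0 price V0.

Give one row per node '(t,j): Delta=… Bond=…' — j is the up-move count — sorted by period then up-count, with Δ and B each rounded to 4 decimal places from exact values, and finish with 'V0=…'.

Under the risk-neutral measure, an up-move has probability p* = (R−d)/(u−d) = 0.9167 and values discount at R = 1.11.
Terminal values V(1,·): V(1,0)=-36.3800, V(1,1)=21.9400
Node (0,0) S=162.0000: V=(p*·21.9400+(1−p*)·-36.3800)/1.11=15.3874; Δ=(21.9400−-36.3800)/(184.6800−126.3600)=1.0000; B=V−Δ·S=-146.6126
The time-0 hedge costs 15.3874, which is the no-arbitrage price.

(0,0): Delta=1.0000 Bond=-146.6126
V0=15.3874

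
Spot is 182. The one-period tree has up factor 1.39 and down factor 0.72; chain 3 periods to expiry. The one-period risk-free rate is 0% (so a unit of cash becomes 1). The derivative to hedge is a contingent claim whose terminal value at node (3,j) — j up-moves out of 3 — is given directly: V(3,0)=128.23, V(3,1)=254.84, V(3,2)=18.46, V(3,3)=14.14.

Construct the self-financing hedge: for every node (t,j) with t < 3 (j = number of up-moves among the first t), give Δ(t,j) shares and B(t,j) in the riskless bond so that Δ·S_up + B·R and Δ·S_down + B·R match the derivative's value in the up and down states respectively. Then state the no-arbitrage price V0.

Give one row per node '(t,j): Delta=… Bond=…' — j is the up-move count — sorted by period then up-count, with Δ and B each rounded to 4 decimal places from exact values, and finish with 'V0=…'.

Since d<R<u, set p* = (R−d)/(u−d) = 0.4179; price each node as the discounted p*-expectation of its children.
Terminal values V(3,·): V(3,0)=128.2300, V(3,1)=254.8400, V(3,2)=18.4600, V(3,3)=14.1400
  t=2,j=0: stock 94.3488 → up 131.1448 (V=254.8400), down 67.9311 (V=128.2300). Price 181.1416; hedge Δ=2.0029, bond B=-7.8285.
  t=2,j=1: stock 182.1456 → up 253.1824 (V=18.4600), down 131.1448 (V=254.8400). Price 156.0543; hedge Δ=-1.9369, bond B=508.8603.
  t=2,j=2: stock 351.6422 → up 488.7827 (V=14.1400), down 253.1824 (V=18.4600). Price 16.6546; hedge Δ=-0.0183, bond B=23.1024.
  t=1,j=0: stock 131.0400 → up 182.1456 (V=156.0543), down 94.3488 (V=181.1416). Price 170.6574; hedge Δ=-0.2857, bond B=208.1011.
  t=1,j=1: stock 252.9800 → up 351.6422 (V=16.6546), down 182.1456 (V=156.0543). Price 97.7977; hedge Δ=-0.8224, bond B=305.8570.
  t=0,j=0: stock 182.0000 → up 252.9800 (V=97.7977), down 131.0400 (V=170.6574). Price 140.2086; hedge Δ=-0.5975, bond B=248.9543.
The time-0 hedge costs 140.2086, which is the no-arbitrage price.

(0,0): Delta=-0.5975 Bond=248.9543
(1,0): Delta=-0.2857 Bond=208.1011
(1,1): Delta=-0.8224 Bond=305.8570
(2,0): Delta=2.0029 Bond=-7.8285
(2,1): Delta=-1.9369 Bond=508.8603
(2,2): Delta=-0.0183 Bond=23.1024
V0=140.2086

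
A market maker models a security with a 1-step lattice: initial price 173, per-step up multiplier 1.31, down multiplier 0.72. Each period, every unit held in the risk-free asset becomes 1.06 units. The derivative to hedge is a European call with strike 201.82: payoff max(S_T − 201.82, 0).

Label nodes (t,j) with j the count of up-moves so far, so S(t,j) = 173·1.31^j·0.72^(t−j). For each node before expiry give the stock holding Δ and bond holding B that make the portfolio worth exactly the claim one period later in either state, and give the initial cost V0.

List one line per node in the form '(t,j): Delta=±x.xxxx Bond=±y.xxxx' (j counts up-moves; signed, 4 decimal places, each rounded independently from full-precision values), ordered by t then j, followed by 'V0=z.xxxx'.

Risk-neutral probability p* = (R−d)/(u−d) = (1.06−0.72)/(1.31−0.72) = 0.5763.
Payoff layer (t=1): V(1,0)=0.0000, V(1,1)=24.8100
  t=0,j=0: stock 173.0000 → up 226.6300 (V=24.8100), down 124.5600 (V=0.0000). Price 13.4880; hedge Δ=0.2431, bond B=-28.5628.
Check: Δ(0,0)·S0 + B(0,0) = 13.4880 = V0.

(0,0): Delta=0.2431 Bond=-28.5628
V0=13.4880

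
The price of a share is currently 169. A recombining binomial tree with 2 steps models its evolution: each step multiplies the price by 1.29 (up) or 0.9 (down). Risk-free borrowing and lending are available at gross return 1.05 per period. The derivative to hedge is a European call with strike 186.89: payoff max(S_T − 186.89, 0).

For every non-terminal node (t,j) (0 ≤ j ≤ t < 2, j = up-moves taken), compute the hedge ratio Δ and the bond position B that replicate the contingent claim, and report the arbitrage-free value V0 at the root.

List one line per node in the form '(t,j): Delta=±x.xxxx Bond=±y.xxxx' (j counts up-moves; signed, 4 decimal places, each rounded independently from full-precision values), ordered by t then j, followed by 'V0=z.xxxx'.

(0,0): Delta=0.5554 Bond=-77.2017
(1,0): Delta=0.1571 Bond=-20.4813
(1,1): Delta=1.0000 Bond=-177.9905
V0=16.6598

No-arbitrage ⇒ martingale measure with p* = (R−d)/(u−d) = 0.3846.
Payoff layer (t=2): V(2,0)=0.0000, V(2,1)=9.3190, V(2,2)=94.3429
  t=1,j=0: stock 152.1000 → up 196.2090 (V=9.3190), down 136.8900 (V=0.0000). Price 3.4136; hedge Δ=0.1571, bond B=-20.4813.
  t=1,j=1: stock 218.0100 → up 281.2329 (V=94.3429), down 196.2090 (V=9.3190). Price 40.0195; hedge Δ=1.0000, bond B=-177.9905.
  t=0,j=0: stock 169.0000 → up 218.0100 (V=40.0195), down 152.1000 (V=3.4136). Price 16.6598; hedge Δ=0.5554, bond B=-77.2017.
Check: Δ(0,0)·S0 + B(0,0) = 16.6598 = V0.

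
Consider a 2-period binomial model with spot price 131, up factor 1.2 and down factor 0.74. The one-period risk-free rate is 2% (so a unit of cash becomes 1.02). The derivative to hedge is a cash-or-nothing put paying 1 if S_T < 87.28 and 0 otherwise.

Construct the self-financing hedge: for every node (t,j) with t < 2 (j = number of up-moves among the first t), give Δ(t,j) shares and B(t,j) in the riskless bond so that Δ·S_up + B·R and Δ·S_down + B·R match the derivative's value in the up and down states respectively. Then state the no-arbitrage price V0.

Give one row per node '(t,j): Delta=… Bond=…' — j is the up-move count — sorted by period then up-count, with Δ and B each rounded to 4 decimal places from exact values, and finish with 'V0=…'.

No-arbitrage ⇒ martingale measure with p* = (R−d)/(u−d) = 0.6087.
At expiry t=2: V(2,0)=1.0000, V(2,1)=0.0000, V(2,2)=0.0000
(1,0): S=96.9400. Δ = (V_up−V_dn)/(S_up−S_dn) = (0.0000−1.0000)/(116.3280−71.7356) = -0.0224. V = [p*·0.0000 + (1−p*)·1.0000]/1.02 = 0.3836. B = V − Δ·S = 2.5575.
(1,1): S=157.2000. Δ = (V_up−V_dn)/(S_up−S_dn) = (0.0000−0.0000)/(188.6400−116.3280) = 0.0000. V = [p*·0.0000 + (1−p*)·0.0000]/1.02 = 0.0000. B = V − Δ·S = 0.0000.
(0,0): S=131.0000. Δ = (V_up−V_dn)/(S_up−S_dn) = (0.0000−0.3836)/(157.2000−96.9400) = -0.0064. V = [p*·0.0000 + (1−p*)·0.3836]/1.02 = 0.1472. B = V − Δ·S = 0.9812.
The time-0 hedge costs 0.1472, which is the no-arbitrage price.

(0,0): Delta=-0.0064 Bond=0.9812
(1,0): Delta=-0.0224 Bond=2.5575
(1,1): Delta=0.0000 Bond=0.0000
V0=0.1472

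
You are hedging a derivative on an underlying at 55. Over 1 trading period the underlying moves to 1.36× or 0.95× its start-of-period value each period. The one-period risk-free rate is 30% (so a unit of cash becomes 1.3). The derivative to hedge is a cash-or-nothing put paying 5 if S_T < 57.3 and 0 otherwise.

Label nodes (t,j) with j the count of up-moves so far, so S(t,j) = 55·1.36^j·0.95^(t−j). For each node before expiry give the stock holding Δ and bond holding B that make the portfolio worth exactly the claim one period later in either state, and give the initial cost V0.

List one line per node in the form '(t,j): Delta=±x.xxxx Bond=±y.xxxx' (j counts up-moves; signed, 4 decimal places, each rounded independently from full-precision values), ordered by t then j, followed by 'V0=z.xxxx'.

No-arbitrage ⇒ martingale measure with p* = (R−d)/(u−d) = 0.8537.
Terminal payoffs: V(1,0)=5.0000, V(1,1)=0.0000
  t=0,j=0: stock 55.0000 → up 74.8000 (V=0.0000), down 52.2500 (V=5.0000). Price 0.5629; hedge Δ=-0.2217, bond B=12.7580.
Each (Δ,B) replicates both successor values, so the strategy is self-financing and V0 is arbitrage-free.

(0,0): Delta=-0.2217 Bond=12.7580
V0=0.5629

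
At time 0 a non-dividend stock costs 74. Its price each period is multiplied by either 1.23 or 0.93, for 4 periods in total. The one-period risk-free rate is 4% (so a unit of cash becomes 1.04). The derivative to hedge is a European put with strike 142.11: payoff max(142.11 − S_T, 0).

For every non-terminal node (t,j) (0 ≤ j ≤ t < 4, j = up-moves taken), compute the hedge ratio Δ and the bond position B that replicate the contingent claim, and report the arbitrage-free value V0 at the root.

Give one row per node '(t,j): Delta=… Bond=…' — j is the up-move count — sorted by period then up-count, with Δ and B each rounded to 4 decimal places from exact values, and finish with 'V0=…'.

Risk-neutral probability p* = (R−d)/(u−d) = (1.04−0.93)/(1.23−0.93) = 0.3667.
Terminal payoffs: V(4,0)=86.7542, V(4,1)=68.8974, V(4,2)=45.2805, V(4,3)=14.0451, V(4,4)=0.0000
  t=3,j=0: stock 59.5224 → up 73.2126 (V=68.8974), down 55.3558 (V=86.7542). Price 77.1218; hedge Δ=-1.0000, bond B=136.6442.
  t=3,j=1: stock 78.7232 → up 96.8295 (V=45.2805), down 73.2126 (V=68.8974). Price 57.9210; hedge Δ=-1.0000, bond B=136.6442.
  t=3,j=2: stock 104.1178 → up 128.0649 (V=14.0451), down 96.8295 (V=45.2805). Price 32.5265; hedge Δ=-1.0000, bond B=136.6442.
  t=3,j=3: stock 137.7042 → up 169.3761 (V=0.0000), down 128.0649 (V=14.0451). Price 8.5531; hedge Δ=-0.3400, bond B=55.3702.
  t=2,j=0: stock 64.0026 → up 78.7232 (V=57.9210), down 59.5224 (V=77.1218). Price 67.3861; hedge Δ=-1.0000, bond B=131.3887.
  t=2,j=1: stock 84.6486 → up 104.1178 (V=32.5265), down 78.7232 (V=57.9210). Price 46.7401; hedge Δ=-1.0000, bond B=131.3887.
  t=2,j=2: stock 111.9546 → up 137.7042 (V=8.5531), down 104.1178 (V=32.5265). Price 22.8233; hedge Δ=-0.7138, bond B=102.7344.
  t=1,j=0: stock 68.8200 → up 84.6486 (V=46.7401), down 64.0026 (V=67.3861). Price 57.5153; hedge Δ=-1.0000, bond B=126.3353.
  t=1,j=1: stock 91.0200 → up 111.9546 (V=22.8233), down 84.6486 (V=46.7401). Price 36.5102; hedge Δ=-0.8759, bond B=116.2328.
  t=0,j=0: stock 74.0000 → up 91.0200 (V=36.5102), down 68.8200 (V=57.5153). Price 47.8975; hedge Δ=-0.9462, bond B=117.9145.
Self-financing check: at every node Δ·S+B equals the discounted successor values.

(0,0): Delta=-0.9462 Bond=117.9145
(1,0): Delta=-1.0000 Bond=126.3353
(1,1): Delta=-0.8759 Bond=116.2328
(2,0): Delta=-1.0000 Bond=131.3887
(2,1): Delta=-1.0000 Bond=131.3887
(2,2): Delta=-0.7138 Bond=102.7344
(3,0): Delta=-1.0000 Bond=136.6442
(3,1): Delta=-1.0000 Bond=136.6442
(3,2): Delta=-1.0000 Bond=136.6442
(3,3): Delta=-0.3400 Bond=55.3702
V0=47.8975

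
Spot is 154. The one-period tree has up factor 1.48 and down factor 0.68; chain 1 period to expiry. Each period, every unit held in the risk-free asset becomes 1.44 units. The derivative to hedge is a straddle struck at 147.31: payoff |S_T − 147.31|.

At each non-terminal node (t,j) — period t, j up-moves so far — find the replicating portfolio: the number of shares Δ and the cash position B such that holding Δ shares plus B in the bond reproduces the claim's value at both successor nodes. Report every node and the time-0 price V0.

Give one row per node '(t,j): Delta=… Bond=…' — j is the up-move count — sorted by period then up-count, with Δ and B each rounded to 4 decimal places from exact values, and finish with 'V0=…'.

The replicating-portfolio and risk-neutral prices coincide; use p* = (1.44−0.68)/(1.48−0.68) = 0.9500 for the latter.
Terminal payoffs: V(1,0)=42.5900, V(1,1)=80.6100
(0,0): S=154.0000. Δ = (V_up−V_dn)/(S_up−S_dn) = (80.6100−42.5900)/(227.9200−104.7200) = 0.3086. V = [p*·80.6100 + (1−p*)·42.5900]/1.44 = 54.6590. B = V − Δ·S = 7.1340.
Self-financing check: at every node Δ·S+B equals the discounted successor values.

(0,0): Delta=0.3086 Bond=7.1340
V0=54.6590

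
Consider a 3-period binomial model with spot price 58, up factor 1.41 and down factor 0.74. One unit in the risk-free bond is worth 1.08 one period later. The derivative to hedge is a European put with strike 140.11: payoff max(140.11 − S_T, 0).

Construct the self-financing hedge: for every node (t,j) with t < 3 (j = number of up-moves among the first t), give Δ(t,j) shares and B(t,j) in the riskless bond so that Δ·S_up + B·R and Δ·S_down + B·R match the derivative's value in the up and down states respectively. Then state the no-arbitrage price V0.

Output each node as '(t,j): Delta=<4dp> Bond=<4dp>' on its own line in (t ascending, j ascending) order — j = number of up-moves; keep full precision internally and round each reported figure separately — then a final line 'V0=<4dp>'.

(0,0): Delta=-0.8723 Bond=106.1489
(1,0): Delta=-1.0000 Bond=120.1217
(1,1): Delta=-0.8073 Bond=109.3211
(2,0): Delta=-1.0000 Bond=129.7315
(2,1): Delta=-1.0000 Bond=129.7315
(2,2): Delta=-0.7091 Bond=106.7452
V0=55.5556

No-arbitrage ⇒ martingale measure with p* = (R−d)/(u−d) = 0.5075.
At expiry t=3: V(3,0)=116.6070, V(3,1)=95.3273, V(3,2)=54.7807, V(3,3)=0.0000
(2,0): S=31.7608. Δ = (V_up−V_dn)/(S_up−S_dn) = (95.3273−116.6070)/(44.7827−23.5030) = -1.0000. V = [p*·95.3273 + (1−p*)·116.6070]/1.08 = 97.9707. B = V − Δ·S = 129.7315.
(2,1): S=60.5172. Δ = (V_up−V_dn)/(S_up−S_dn) = (54.7807−95.3273)/(85.3293−44.7827) = -1.0000. V = [p*·54.7807 + (1−p*)·95.3273]/1.08 = 69.2143. B = V − Δ·S = 129.7315.
(2,2): S=115.3098. Δ = (V_up−V_dn)/(S_up−S_dn) = (0.0000−54.7807)/(162.5868−85.3293) = -0.7091. V = [p*·0.0000 + (1−p*)·54.7807]/1.08 = 24.9829. B = V − Δ·S = 106.7452.
(1,0): S=42.9200. Δ = (V_up−V_dn)/(S_up−S_dn) = (69.2143−97.9707)/(60.5172−31.7608) = -1.0000. V = [p*·69.2143 + (1−p*)·97.9707]/1.08 = 77.2017. B = V − Δ·S = 120.1217.
(1,1): S=81.7800. Δ = (V_up−V_dn)/(S_up−S_dn) = (24.9829−69.2143)/(115.3098−60.5172) = -0.8073. V = [p*·24.9829 + (1−p*)·69.2143]/1.08 = 43.3042. B = V − Δ·S = 109.3211.
(0,0): S=58.0000. Δ = (V_up−V_dn)/(S_up−S_dn) = (43.3042−77.2017)/(81.7800−42.9200) = -0.8723. V = [p*·43.3042 + (1−p*)·77.2017]/1.08 = 55.5556. B = V − Δ·S = 106.1489.
Root portfolio cost Δ·58+B reproduces V0=55.5556.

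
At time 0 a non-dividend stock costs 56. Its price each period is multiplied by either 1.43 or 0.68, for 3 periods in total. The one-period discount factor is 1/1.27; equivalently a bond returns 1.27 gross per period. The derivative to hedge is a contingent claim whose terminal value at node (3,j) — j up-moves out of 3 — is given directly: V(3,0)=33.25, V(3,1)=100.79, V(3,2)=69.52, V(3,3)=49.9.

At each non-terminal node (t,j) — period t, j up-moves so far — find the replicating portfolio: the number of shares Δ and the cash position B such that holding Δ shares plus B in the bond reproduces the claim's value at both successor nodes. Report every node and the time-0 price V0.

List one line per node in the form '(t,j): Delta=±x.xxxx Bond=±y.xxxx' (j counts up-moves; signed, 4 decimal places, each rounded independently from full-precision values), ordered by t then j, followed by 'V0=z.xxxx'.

Risk-neutral probability p* = (R−d)/(u−d) = (1.27−0.68)/(1.43−0.68) = 0.7867.
Payoff layer (t=3): V(3,0)=33.2500, V(3,1)=100.7900, V(3,2)=69.5200, V(3,3)=49.9000
  t=2,j=0: stock 25.8944 → up 37.0290 (V=100.7900), down 17.6082 (V=33.2500). Price 68.0169; hedge Δ=3.4777, bond B=-22.0364.
  t=2,j=1: stock 54.4544 → up 77.8698 (V=69.5200), down 37.0290 (V=100.7900). Price 59.9929; hedge Δ=-0.7657, bond B=101.6862.
  t=2,j=2: stock 114.5144 → up 163.7556 (V=49.9000), down 77.8698 (V=69.5200). Price 42.5871; hedge Δ=-0.2284, bond B=68.7471.
  t=1,j=0: stock 38.0800 → up 54.4544 (V=59.9929), down 25.8944 (V=68.0169). Price 48.5863; hedge Δ=-0.2810, bond B=59.2851.
  t=1,j=1: stock 80.0800 → up 114.5144 (V=42.5871), down 54.4544 (V=59.9929). Price 36.4569; hedge Δ=-0.2898, bond B=59.6646.
  t=0,j=0: stock 56.0000 → up 80.0800 (V=36.4569), down 38.0800 (V=48.5863). Price 30.7437; hedge Δ=-0.2888, bond B=46.9163.
The time-0 hedge costs 30.7437, which is the no-arbitrage price.

(0,0): Delta=-0.2888 Bond=46.9163
(1,0): Delta=-0.2810 Bond=59.2851
(1,1): Delta=-0.2898 Bond=59.6646
(2,0): Delta=3.4777 Bond=-22.0364
(2,1): Delta=-0.7657 Bond=101.6862
(2,2): Delta=-0.2284 Bond=68.7471
V0=30.7437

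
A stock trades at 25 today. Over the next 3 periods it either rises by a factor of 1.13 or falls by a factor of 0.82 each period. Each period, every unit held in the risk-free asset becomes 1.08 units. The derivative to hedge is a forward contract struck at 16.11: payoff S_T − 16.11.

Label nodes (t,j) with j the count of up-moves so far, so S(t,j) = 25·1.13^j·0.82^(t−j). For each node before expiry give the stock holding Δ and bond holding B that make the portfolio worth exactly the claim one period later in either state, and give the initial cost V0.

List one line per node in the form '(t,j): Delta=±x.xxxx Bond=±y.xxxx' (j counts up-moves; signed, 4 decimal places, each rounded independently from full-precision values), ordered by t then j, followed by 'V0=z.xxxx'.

(0,0): Delta=1.0000 Bond=-12.7886
(1,0): Delta=1.0000 Bond=-13.8117
(1,1): Delta=1.0000 Bond=-13.8117
(2,0): Delta=1.0000 Bond=-14.9167
(2,1): Delta=1.0000 Bond=-14.9167
(2,2): Delta=1.0000 Bond=-14.9167
V0=12.2114

Since d<R<u, set p* = (R−d)/(u−d) = 0.8387; price each node as the discounted p*-expectation of its children.
At expiry t=3: V(3,0)=-2.3258, V(3,1)=2.8853, V(3,2)=10.0664, V(3,3)=19.9624
(2,0): S=16.8100. Δ = (V_up−V_dn)/(S_up−S_dn) = (2.8853−-2.3258)/(18.9953−13.7842) = 1.0000. V = [p*·2.8853 + (1−p*)·-2.3258]/1.08 = 1.8933. B = V − Δ·S = -14.9167.
(2,1): S=23.1650. Δ = (V_up−V_dn)/(S_up−S_dn) = (10.0664−2.8853)/(26.1764−18.9953) = 1.0000. V = [p*·10.0664 + (1−p*)·2.8853]/1.08 = 8.2483. B = V − Δ·S = -14.9167.
(2,2): S=31.9225. Δ = (V_up−V_dn)/(S_up−S_dn) = (19.9624−10.0664)/(36.0724−26.1764) = 1.0000. V = [p*·19.9624 + (1−p*)·10.0664]/1.08 = 17.0058. B = V − Δ·S = -14.9167.
(1,0): S=20.5000. Δ = (V_up−V_dn)/(S_up−S_dn) = (8.2483−1.8933)/(23.1650−16.8100) = 1.0000. V = [p*·8.2483 + (1−p*)·1.8933]/1.08 = 6.6883. B = V − Δ·S = -13.8117.
(1,1): S=28.2500. Δ = (V_up−V_dn)/(S_up−S_dn) = (17.0058−8.2483)/(31.9225−23.1650) = 1.0000. V = [p*·17.0058 + (1−p*)·8.2483]/1.08 = 14.4383. B = V − Δ·S = -13.8117.
(0,0): S=25.0000. Δ = (V_up−V_dn)/(S_up−S_dn) = (14.4383−6.6883)/(28.2500−20.5000) = 1.0000. V = [p*·14.4383 + (1−p*)·6.6883]/1.08 = 12.2114. B = V − Δ·S = -12.7886.
Self-financing check: at every node Δ·S+B equals the discounted successor values.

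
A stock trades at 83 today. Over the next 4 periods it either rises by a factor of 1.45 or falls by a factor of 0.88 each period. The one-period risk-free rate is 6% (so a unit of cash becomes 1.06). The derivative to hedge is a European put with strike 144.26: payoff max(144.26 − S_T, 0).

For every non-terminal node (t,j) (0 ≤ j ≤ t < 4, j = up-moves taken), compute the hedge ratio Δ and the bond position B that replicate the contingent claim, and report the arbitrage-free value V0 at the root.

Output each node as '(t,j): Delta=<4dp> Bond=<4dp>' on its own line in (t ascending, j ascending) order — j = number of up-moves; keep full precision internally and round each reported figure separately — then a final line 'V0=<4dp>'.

Under the risk-neutral measure, an up-move has probability p* = (R−d)/(u−d) = 0.3158 and values discount at R = 1.06.
Payoff layer (t=4): V(4,0)=94.4853, V(4,1)=62.2448, V(4,2)=9.1214, V(4,3)=0.0000, V(4,4)=0.0000
Node (3,0) S=56.5622: V=(p*·62.2448+(1−p*)·94.4853)/1.06=79.5322; Δ=(62.2448−94.4853)/(82.0152−49.7747)=-1.0000; B=V−Δ·S=136.0943
Node (3,1) S=93.1990: V=(p*·9.1214+(1−p*)·62.2448)/1.06=42.8953; Δ=(9.1214−62.2448)/(135.1386−82.0152)=-1.0000; B=V−Δ·S=136.0943
Node (3,2) S=153.5666: V=(p*·0.0000+(1−p*)·9.1214)/1.06=5.8877; Δ=(0.0000−9.1214)/(222.6716−135.1386)=-0.1042; B=V−Δ·S=21.8901
Node (3,3) S=253.0359: V=(p*·0.0000+(1−p*)·0.0000)/1.06=0.0000; Δ=(0.0000−0.0000)/(366.9020−222.6716)=0.0000; B=V−Δ·S=0.0000
Node (2,0) S=64.2752: V=(p*·42.8953+(1−p*)·79.5322)/1.06=64.1157; Δ=(42.8953−79.5322)/(93.1990−56.5622)=-1.0000; B=V−Δ·S=128.3909
Node (2,1) S=105.9080: V=(p*·5.8877+(1−p*)·42.8953)/1.06=29.4422; Δ=(5.8877−42.8953)/(153.5666−93.1990)=-0.6130; B=V−Δ·S=94.3678
Node (2,2) S=174.5075: V=(p*·0.0000+(1−p*)·5.8877)/1.06=3.8004; Δ=(0.0000−5.8877)/(253.0359−153.5666)=-0.0592; B=V−Δ·S=14.1297
Node (1,0) S=73.0400: V=(p*·29.4422+(1−p*)·64.1157)/1.06=50.1567; Δ=(29.4422−64.1157)/(105.9080−64.2752)=-0.8328; B=V−Δ·S=110.9875
Node (1,1) S=120.3500: V=(p*·3.8004+(1−p*)·29.4422)/1.06=20.1366; Δ=(3.8004−29.4422)/(174.5075−105.9080)=-0.3738; B=V−Δ·S=65.1221
Node (0,0) S=83.0000: V=(p*·20.1366+(1−p*)·50.1567)/1.06=38.3742; Δ=(20.1366−50.1567)/(120.3500−73.0400)=-0.6345; B=V−Δ·S=91.0412
Root portfolio cost Δ·83+B reproduces V0=38.3742.

(0,0): Delta=-0.6345 Bond=91.0412
(1,0): Delta=-0.8328 Bond=110.9875
(1,1): Delta=-0.3738 Bond=65.1221
(2,0): Delta=-1.0000 Bond=128.3909
(2,1): Delta=-0.6130 Bond=94.3678
(2,2): Delta=-0.0592 Bond=14.1297
(3,0): Delta=-1.0000 Bond=136.0943
(3,1): Delta=-1.0000 Bond=136.0943
(3,2): Delta=-0.1042 Bond=21.8901
(3,3): Delta=0.0000 Bond=0.0000
V0=38.3742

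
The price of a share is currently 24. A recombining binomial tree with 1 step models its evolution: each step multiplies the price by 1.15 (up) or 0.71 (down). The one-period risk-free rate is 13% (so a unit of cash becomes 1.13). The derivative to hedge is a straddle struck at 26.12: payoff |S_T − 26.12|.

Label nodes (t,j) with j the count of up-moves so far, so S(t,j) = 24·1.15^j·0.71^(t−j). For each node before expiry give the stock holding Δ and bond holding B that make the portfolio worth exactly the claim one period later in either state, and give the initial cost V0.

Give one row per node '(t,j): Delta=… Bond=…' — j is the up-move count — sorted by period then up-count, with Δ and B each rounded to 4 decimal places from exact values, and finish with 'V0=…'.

Since d<R<u, set p* = (R−d)/(u−d) = 0.9545; price each node as the discounted p*-expectation of its children.
At expiry t=1: V(1,0)=9.0800, V(1,1)=1.4800
  t=0,j=0: stock 24.0000 → up 27.6000 (V=1.4800), down 17.0400 (V=9.0800). Price 1.6154; hedge Δ=-0.7197, bond B=18.8882.
The time-0 hedge costs 1.6154, which is the no-arbitrage price.

(0,0): Delta=-0.7197 Bond=18.8882
V0=1.6154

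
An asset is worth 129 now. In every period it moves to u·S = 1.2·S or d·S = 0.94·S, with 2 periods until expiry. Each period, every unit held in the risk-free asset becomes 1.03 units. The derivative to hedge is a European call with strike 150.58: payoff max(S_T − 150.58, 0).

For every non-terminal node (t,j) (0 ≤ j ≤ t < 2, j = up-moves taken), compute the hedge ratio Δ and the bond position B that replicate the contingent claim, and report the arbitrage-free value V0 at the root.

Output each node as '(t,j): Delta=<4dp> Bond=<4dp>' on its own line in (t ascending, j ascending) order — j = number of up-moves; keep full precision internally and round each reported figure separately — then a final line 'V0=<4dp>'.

No-arbitrage ⇒ martingale measure with p* = (R−d)/(u−d) = 0.3462.
Payoff layer (t=2): V(2,0)=0.0000, V(2,1)=0.0000, V(2,2)=35.1800
Node (1,0) S=121.2600: V=(p*·0.0000+(1−p*)·0.0000)/1.03=0.0000; Δ=(0.0000−0.0000)/(145.5120−113.9844)=0.0000; B=V−Δ·S=0.0000
Node (1,1) S=154.8000: V=(p*·35.1800+(1−p*)·0.0000)/1.03=11.8230; Δ=(35.1800−0.0000)/(185.7600−145.5120)=0.8741; B=V−Δ·S=-123.4847
Node (0,0) S=129.0000: V=(p*·11.8230+(1−p*)·0.0000)/1.03=3.9734; Δ=(11.8230−0.0000)/(154.8000−121.2600)=0.3525; B=V−Δ·S=-41.4997
Self-financing check: at every node Δ·S+B equals the discounted successor values.

(0,0): Delta=0.3525 Bond=-41.4997
(1,0): Delta=0.0000 Bond=0.0000
(1,1): Delta=0.8741 Bond=-123.4847
V0=3.9734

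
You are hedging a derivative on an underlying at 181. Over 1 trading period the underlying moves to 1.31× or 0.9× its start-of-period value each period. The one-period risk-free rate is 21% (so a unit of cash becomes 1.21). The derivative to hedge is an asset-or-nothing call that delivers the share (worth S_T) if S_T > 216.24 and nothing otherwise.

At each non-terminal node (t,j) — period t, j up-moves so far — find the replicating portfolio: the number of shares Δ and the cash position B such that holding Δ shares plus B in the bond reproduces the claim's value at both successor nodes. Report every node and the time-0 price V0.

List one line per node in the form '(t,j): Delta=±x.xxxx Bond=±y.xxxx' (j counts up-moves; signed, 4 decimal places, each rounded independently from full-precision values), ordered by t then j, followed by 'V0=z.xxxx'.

No-arbitrage ⇒ martingale measure with p* = (R−d)/(u−d) = 0.7561.
Terminal payoffs: V(1,0)=0.0000, V(1,1)=237.1100
  t=0,j=0: stock 181.0000 → up 237.1100 (V=237.1100), down 162.9000 (V=0.0000). Price 148.1639; hedge Δ=3.1951, bond B=-430.1532.
Root portfolio cost Δ·181+B reproduces V0=148.1639.

(0,0): Delta=3.1951 Bond=-430.1532
V0=148.1639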